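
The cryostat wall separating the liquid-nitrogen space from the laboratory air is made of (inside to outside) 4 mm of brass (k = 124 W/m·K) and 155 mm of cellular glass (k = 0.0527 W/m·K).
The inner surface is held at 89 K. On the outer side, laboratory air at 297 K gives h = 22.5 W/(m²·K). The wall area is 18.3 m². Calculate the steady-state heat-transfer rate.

Q ≈ 1270 W

Using the resistance-network approach (series):
R_brass = L/(kA) = 0.004/(124×18.3) = 1.763×10^-6 K/W
R_cellular glass = L/(kA) = 0.155/(0.0527×18.3) = 0.1607 K/W
R_outer film = 1/(h_o·A) = 1/(22.5×18.3) = 0.002429 K/W
R_total = 0.1632 K/W
Q = ΔT / R_total = 208 / 0.1632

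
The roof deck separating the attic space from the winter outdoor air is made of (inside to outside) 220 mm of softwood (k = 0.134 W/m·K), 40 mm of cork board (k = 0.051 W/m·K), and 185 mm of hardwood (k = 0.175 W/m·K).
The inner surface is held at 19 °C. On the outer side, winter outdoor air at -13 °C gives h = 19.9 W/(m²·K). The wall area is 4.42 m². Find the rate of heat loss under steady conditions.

Using the resistance-network approach (series):
R_softwood = L/(kA) = 0.22/(0.134×4.42) = 0.3714 K/W
R_cork board = L/(kA) = 0.04/(0.051×4.42) = 0.1774 K/W
R_hardwood = L/(kA) = 0.185/(0.175×4.42) = 0.2392 K/W
R_outer film = 1/(h_o·A) = 1/(19.9×4.42) = 0.01137 K/W
R_total = 0.7994 K/W
Q = ΔT / R_total = 32 / 0.7994

Q ≈ 40 W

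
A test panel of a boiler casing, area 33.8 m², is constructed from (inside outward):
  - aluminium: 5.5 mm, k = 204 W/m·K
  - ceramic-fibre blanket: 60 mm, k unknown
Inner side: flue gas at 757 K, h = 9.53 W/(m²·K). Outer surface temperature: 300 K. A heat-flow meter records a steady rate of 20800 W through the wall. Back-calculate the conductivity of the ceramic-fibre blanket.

k ≈ 0.0941 W/(m·K)

Thermal resistances in series:
R_inner film = 1/(h_i·A) = 1/(9.53×33.8) = 0.003104 K/W
R_aluminium = L/(kA) = 0.0055/(204×33.8) = 7.977×10^-7 K/W
Sum of known resistances R_other = 0.003105 K/W
Total R = ΔT/Q = 457/20800 = 0.02197 K/W
R_ceramic-fibre blanket = R_total − R_other = 0.01887 K/W
k = L/(R·A) = 0.06/(0.01887×33.8)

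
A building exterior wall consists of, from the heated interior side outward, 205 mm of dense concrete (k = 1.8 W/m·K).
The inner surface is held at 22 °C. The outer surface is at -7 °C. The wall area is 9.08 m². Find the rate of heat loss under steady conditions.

Q ≈ 2310 W

Series thermal resistances:
R_dense concrete = L/(kA) = 0.205/(1.8×9.08) = 0.01254 K/W
R_total = 0.01254 K/W
Q = ΔT / R_total = 29 / 0.01254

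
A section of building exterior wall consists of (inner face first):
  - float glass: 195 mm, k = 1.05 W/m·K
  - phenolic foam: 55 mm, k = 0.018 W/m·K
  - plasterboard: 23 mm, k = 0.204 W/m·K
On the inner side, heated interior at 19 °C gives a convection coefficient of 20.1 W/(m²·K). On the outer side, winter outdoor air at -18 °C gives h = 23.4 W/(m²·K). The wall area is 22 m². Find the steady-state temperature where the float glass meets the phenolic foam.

T ≈ 16.5 °C

Series thermal resistances:
R_inner film = 1/(h_i·A) = 1/(20.1×22) = 0.002261 K/W
R_float glass = L/(kA) = 0.195/(1.05×22) = 0.008442 K/W
R_phenolic foam = L/(kA) = 0.055/(0.018×22) = 0.1389 K/W
R_plasterboard = L/(kA) = 0.023/(0.204×22) = 0.005125 K/W
R_outer film = 1/(h_o·A) = 1/(23.4×22) = 0.001943 K/W
R_total = 0.1567 K/W;  Q = ΔT/R_total = 37/0.1567 = 236.2 W
T_interface = T_inner − Q·ΣR(inner→interface) = 19 − 236×0.0107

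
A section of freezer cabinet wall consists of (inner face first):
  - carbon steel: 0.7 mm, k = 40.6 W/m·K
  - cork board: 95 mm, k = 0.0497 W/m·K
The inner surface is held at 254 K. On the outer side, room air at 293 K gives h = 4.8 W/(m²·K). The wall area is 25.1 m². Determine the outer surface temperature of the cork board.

T ≈ 289 K

Model the wall as resistances in series:
R_carbon steel = L/(kA) = 0.0007/(40.6×25.1) = 6.869×10^-7 K/W
R_cork board = L/(kA) = 0.095/(0.0497×25.1) = 0.07615 K/W
R_outer film = 1/(h_o·A) = 1/(4.8×25.1) = 0.0083 K/W
R_total = 0.08445 K/W;  Q = ΔT/R_total = 39/0.08445 = 461.8 W
T_interface = T_inner + Q·ΣR(inner→interface) = 254 + 462×0.07615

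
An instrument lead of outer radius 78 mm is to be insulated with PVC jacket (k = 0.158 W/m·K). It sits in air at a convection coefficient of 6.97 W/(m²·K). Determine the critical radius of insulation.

For a cylinder r_cr = k/h = 0.158/6.97
r_cr = 22.7 mm; since the bare radius (78 mm) is above r_cr, any added insulation will reduce heat loss.

r_cr ≈ 22.7 mm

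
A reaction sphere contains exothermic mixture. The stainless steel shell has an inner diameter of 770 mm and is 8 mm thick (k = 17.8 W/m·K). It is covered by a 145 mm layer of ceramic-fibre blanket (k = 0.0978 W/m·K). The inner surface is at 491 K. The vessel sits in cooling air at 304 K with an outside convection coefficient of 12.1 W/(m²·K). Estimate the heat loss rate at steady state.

Q ≈ 322 W

Spherical conduction: R = (1/r_in − 1/r_out)/(4πk) per layer; series-sum.
R_stainless steel shell = (1/0.385 − 1/0.393)/(4π×17.8) = 2.364×10^-4 K/W
R_ceramic-fibre blanket = (1/0.393 − 1/0.538)/(4π×0.0978) = 0.558 K/W
R_outer film = 1/(h·4πr_o²) = 1/(12.1×4π×0.538²) = 0.02272 K/W
R_total = 0.581 K/W
Q = ΔT/R_total = 187/0.581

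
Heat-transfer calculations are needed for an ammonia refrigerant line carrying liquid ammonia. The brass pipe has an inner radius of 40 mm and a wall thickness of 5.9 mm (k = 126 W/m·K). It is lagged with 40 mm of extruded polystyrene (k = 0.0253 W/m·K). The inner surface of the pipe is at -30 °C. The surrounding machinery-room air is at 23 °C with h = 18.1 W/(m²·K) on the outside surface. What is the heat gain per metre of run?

Radial resistances (cylindrical: R_cond = ln(r_o/r_i)/(2πkL), R_conv = 1/(h·2πrL)):
R_brass pipe wall = ln(45.9/40)/(2π×126×1) = 1.738×10^-4 K/W
R_extruded polystyrene = ln(85.9/45.9)/(2π×0.0253×1) = 3.943 K/W
R_outer film = 1/(h_o·2πr_oL) = 1/(18.1×2π×0.0859×1) = 0.1024 K/W
R_total = 4.045 K/W
Q = ΔT/R_total = 53/4.045

q′ ≈ 13.1 W/m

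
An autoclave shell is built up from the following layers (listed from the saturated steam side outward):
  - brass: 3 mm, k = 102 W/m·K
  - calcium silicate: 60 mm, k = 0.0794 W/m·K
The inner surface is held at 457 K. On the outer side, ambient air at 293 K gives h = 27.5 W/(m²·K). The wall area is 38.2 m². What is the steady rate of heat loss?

Q ≈ 7910 W

Using the resistance-network approach (series):
R_brass = L/(kA) = 0.003/(102×38.2) = 7.699×10^-7 K/W
R_calcium silicate = L/(kA) = 0.06/(0.0794×38.2) = 0.01978 K/W
R_outer film = 1/(h_o·A) = 1/(27.5×38.2) = 9.519×10^-4 K/W
R_total = 0.02073 K/W
Q = ΔT / R_total = 164 / 0.02073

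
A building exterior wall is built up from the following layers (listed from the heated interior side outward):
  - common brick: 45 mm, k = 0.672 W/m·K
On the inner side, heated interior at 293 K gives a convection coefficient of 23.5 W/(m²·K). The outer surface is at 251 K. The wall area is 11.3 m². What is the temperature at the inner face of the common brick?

Series thermal resistances:
R_inner film = 1/(h_i·A) = 1/(23.5×11.3) = 0.003766 K/W
R_common brick = L/(kA) = 0.045/(0.672×11.3) = 0.005926 K/W
R_total = 0.009692 K/W;  Q = ΔT/R_total = 42/0.009692 = 4334 W
T_interface = T_inner − Q·ΣR(inner→interface) = 293 − 4330×0.003766

T ≈ 277 K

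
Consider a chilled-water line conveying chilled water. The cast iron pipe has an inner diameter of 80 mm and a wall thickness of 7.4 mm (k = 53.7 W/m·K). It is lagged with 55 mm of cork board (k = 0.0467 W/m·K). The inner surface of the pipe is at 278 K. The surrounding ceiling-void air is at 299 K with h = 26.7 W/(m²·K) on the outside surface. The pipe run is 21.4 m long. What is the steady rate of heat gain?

Q ≈ 167 W

For a radial system each layer contributes R = ln(r_out/r_in)/(2πkL); films add R = 1/(hA).
R_cast iron pipe wall = ln(47.4/40)/(2π×53.7×21.4) = 2.351×10^-5 K/W
R_cork board = ln(102.4/47.4)/(2π×0.0467×21.4) = 0.1227 K/W
R_outer film = 1/(h_o·2πr_oL) = 1/(26.7×2π×0.1024×21.4) = 0.00272 K/W
R_total = 0.1254 K/W
Q = ΔT/R_total = 21/0.1254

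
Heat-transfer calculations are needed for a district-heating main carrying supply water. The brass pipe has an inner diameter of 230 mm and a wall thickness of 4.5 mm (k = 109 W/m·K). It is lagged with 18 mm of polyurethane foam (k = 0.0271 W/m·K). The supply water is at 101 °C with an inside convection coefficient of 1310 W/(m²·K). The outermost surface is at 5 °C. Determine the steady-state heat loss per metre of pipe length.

q′ ≈ 116 W/m

Treating each annulus and film as a series resistance:
R_inner film = 1/(h_i·2πr₁L) = 1/(1310×2π×0.115×1) = 0.001056 K/W
R_brass pipe wall = ln(119.5/115)/(2π×109×1) = 5.605×10^-5 K/W
R_polyurethane foam = ln(137.5/119.5)/(2π×0.0271×1) = 0.824 K/W
R_total = 0.8251 K/W
Q = ΔT/R_total = 96/0.8251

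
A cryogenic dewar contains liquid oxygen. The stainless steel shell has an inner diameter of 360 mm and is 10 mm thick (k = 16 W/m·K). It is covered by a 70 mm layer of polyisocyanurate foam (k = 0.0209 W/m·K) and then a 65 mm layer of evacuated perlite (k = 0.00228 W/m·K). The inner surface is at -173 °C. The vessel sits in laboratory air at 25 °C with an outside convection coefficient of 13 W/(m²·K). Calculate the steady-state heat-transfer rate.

Each spherical layer contributes R = (1/r_i − 1/r_o)/(4πk):
R_stainless steel shell = (1/0.18 − 1/0.19)/(4π×16) = 0.001454 K/W
R_polyisocyanurate foam = (1/0.19 − 1/0.26)/(4π×0.0209) = 5.395 K/W
R_evacuated perlite = (1/0.26 − 1/0.325)/(4π×0.00228) = 26.85 K/W
R_outer film = 1/(h·4πr_o²) = 1/(13×4π×0.325²) = 0.05795 K/W
R_total = 32.3 K/W
Q = ΔT/R_total = 198/32.3

Q ≈ 6.13 W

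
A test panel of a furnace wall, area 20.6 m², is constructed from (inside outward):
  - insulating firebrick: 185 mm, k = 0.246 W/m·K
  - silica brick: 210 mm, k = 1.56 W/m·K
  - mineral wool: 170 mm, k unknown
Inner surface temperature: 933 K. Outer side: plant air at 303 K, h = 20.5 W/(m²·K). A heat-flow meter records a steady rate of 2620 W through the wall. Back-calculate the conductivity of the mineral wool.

Treating each layer as a thermal resistance in series:
R_insulating firebrick = L/(kA) = 0.185/(0.246×20.6) = 0.03651 K/W
R_silica brick = L/(kA) = 0.21/(1.56×20.6) = 0.006535 K/W
R_outer film = 1/(h_o·A) = 1/(20.5×20.6) = 0.002368 K/W
Sum of known resistances R_other = 0.04541 K/W
Total R = ΔT/Q = 630/2620 = 0.2405 K/W
R_mineral wool = R_total − R_other = 0.195 K/W
k = L/(R·A) = 0.17/(0.195×20.6)

k ≈ 0.0423 W/(m·K)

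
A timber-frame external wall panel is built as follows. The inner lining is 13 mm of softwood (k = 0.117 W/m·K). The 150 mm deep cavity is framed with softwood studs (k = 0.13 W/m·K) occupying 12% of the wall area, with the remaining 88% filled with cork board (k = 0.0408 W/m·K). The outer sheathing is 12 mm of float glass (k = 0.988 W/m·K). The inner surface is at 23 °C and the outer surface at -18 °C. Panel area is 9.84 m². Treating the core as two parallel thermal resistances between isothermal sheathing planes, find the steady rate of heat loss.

Sheathing layers in series; stud and cavity paths in parallel between them.
R_inner = 0.013/(0.117×9.84) = 0.01129 K/W
R_stud  = 0.15/(0.13×0.12×9.84) = 0.9772 K/W
R_cav   = 0.15/(0.0408×0.88×9.84) = 0.4246 K/W
1/R_core = 1/R_stud + 1/R_cav → R_core = 0.296 K/W
R_outer = 0.012/(0.988×9.84) = 0.001234 K/W
R_total = 0.3085 K/W
Q = ΔT/R_total = 41/0.3085

Q ≈ 133 W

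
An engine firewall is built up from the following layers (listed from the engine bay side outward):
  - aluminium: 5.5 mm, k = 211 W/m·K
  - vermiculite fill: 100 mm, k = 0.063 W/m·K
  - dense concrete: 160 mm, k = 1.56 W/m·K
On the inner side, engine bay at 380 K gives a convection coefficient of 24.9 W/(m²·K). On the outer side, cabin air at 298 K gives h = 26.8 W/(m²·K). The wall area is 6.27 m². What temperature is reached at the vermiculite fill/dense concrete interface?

T ≈ 304 K

Using the resistance-network approach (series):
R_inner film = 1/(h_i·A) = 1/(24.9×6.27) = 0.006405 K/W
R_aluminium = L/(kA) = 0.0055/(211×6.27) = 4.157×10^-6 K/W
R_vermiculite fill = L/(kA) = 0.1/(0.063×6.27) = 0.2532 K/W
R_dense concrete = L/(kA) = 0.16/(1.56×6.27) = 0.01636 K/W
R_outer film = 1/(h_o·A) = 1/(26.8×6.27) = 0.005951 K/W
R_total = 0.2819 K/W;  Q = ΔT/R_total = 82/0.2819 = 290.9 W
T_interface = T_inner − Q·ΣR(inner→interface) = 380 − 291×0.2596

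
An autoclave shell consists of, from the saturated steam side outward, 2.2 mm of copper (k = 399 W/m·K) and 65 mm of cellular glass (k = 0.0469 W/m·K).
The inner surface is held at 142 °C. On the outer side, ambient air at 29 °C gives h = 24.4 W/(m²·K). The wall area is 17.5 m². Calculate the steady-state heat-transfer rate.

Q ≈ 1390 W

Series thermal resistances:
R_copper = L/(kA) = 0.0022/(399×17.5) = 3.151×10^-7 K/W
R_cellular glass = L/(kA) = 0.065/(0.0469×17.5) = 0.0792 K/W
R_outer film = 1/(h_o·A) = 1/(24.4×17.5) = 0.002342 K/W
R_total = 0.08154 K/W
Q = ΔT / R_total = 113 / 0.08154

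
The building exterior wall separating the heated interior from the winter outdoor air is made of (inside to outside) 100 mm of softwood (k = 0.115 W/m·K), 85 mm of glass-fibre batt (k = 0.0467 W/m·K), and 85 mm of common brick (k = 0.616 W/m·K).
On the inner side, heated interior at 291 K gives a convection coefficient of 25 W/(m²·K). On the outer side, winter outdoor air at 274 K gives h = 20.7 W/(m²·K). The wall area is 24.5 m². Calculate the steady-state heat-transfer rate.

Q ≈ 143 W

Model the wall as resistances in series:
R_inner film = 1/(h_i·A) = 1/(25×24.5) = 0.001633 K/W
R_softwood = L/(kA) = 0.1/(0.115×24.5) = 0.03549 K/W
R_glass-fibre batt = L/(kA) = 0.085/(0.0467×24.5) = 0.07429 K/W
R_common brick = L/(kA) = 0.085/(0.616×24.5) = 0.005632 K/W
R_outer film = 1/(h_o·A) = 1/(20.7×24.5) = 0.001972 K/W
R_total = 0.119 K/W
Q = ΔT / R_total = 17 / 0.119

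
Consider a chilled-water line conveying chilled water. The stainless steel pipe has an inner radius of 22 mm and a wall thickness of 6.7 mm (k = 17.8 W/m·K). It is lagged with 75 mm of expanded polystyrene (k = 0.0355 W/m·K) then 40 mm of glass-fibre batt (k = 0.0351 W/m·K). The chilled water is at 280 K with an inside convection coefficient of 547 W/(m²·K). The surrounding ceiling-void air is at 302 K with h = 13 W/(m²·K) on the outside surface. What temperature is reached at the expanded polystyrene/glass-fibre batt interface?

For a radial system each layer contributes R = ln(r_out/r_in)/(2πkL); films add R = 1/(hA).
R_inner film = 1/(h_i·2πr₁L) = 1/(547×2π×0.022×1) = 0.01323 K/W
R_stainless steel pipe wall = ln(28.7/22)/(2π×17.8×1) = 0.002377 K/W
R_expanded polystyrene = ln(103.7/28.7)/(2π×0.0355×1) = 5.759 K/W
R_glass-fibre batt = ln(143.7/103.7)/(2π×0.0351×1) = 1.479 K/W
R_outer film = 1/(h_o·2πr_oL) = 1/(13×2π×0.1437×1) = 0.0852 K/W
R_total = 7.339 K/W
Q = ΔT/R_total = 22/7.339
Q = 3 W/m
T_interface = T_inner + Q·ΣR(inner→interface) = 280 + 3×5.775

T ≈ 297 K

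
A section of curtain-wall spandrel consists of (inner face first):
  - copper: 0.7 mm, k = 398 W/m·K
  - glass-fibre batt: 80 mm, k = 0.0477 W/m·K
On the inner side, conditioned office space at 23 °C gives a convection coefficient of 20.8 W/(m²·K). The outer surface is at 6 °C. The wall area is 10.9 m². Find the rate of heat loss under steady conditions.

Q ≈ 107 W

Series thermal resistances:
R_inner film = 1/(h_i·A) = 1/(20.8×10.9) = 0.004411 K/W
R_copper = L/(kA) = 0.0007/(398×10.9) = 1.614×10^-7 K/W
R_glass-fibre batt = L/(kA) = 0.08/(0.0477×10.9) = 0.1539 K/W
R_total = 0.1583 K/W
Q = ΔT / R_total = 17 / 0.1583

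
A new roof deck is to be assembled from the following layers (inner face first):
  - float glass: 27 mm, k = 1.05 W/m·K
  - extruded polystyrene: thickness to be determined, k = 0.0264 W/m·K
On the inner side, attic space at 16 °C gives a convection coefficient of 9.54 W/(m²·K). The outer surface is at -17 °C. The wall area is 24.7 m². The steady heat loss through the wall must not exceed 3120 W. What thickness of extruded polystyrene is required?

L ≈ 3.45 mm

Series thermal resistances:
R_inner film = 1/(h_i·A) = 1/(9.54×24.7) = 0.004244 K/W
R_float glass = L/(kA) = 0.027/(1.05×24.7) = 0.001041 K/W
Sum of the known resistances R_other = 0.005285 K/W
Required total resistance R_tot = ΔT/Q_allow = 33/3120 = 0.01058 K/W
R_extruded polystyrene = R_tot − R_other = 0.005292 K/W
L = R·k·A = 0.005292×0.0264×24.7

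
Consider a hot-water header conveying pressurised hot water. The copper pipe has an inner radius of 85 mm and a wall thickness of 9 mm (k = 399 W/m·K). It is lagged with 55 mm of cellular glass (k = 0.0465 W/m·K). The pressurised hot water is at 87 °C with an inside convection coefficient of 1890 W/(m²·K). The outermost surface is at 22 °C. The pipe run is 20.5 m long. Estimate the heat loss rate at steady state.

Per-layer cylindrical resistances, series-summed:
R_inner film = 1/(h_i·2πr₁L) = 1/(1890×2π×0.085×20.5) = 4.833×10^-5 K/W
R_copper pipe wall = ln(94/85)/(2π×399×20.5) = 1.958×10^-6 K/W
R_cellular glass = ln(149/94)/(2π×0.0465×20.5) = 0.07691 K/W
R_total = 0.07696 K/W
Q = ΔT/R_total = 65/0.07696

Q ≈ 845 W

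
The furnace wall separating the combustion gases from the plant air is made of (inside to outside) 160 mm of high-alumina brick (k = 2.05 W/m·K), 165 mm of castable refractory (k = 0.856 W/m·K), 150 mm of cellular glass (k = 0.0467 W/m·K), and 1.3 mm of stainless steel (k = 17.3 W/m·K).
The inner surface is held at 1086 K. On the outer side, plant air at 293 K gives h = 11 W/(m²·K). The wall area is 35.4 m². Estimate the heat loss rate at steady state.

Q ≈ 7860 W

Using the resistance-network approach (series):
R_high-alumina brick = L/(kA) = 0.16/(2.05×35.4) = 0.002205 K/W
R_castable refractory = L/(kA) = 0.165/(0.856×35.4) = 0.005445 K/W
R_cellular glass = L/(kA) = 0.15/(0.0467×35.4) = 0.09073 K/W
R_stainless steel = L/(kA) = 0.0013/(17.3×35.4) = 2.123×10^-6 K/W
R_outer film = 1/(h_o·A) = 1/(11×35.4) = 0.002568 K/W
R_total = 0.101 K/W
Q = ΔT / R_total = 793 / 0.101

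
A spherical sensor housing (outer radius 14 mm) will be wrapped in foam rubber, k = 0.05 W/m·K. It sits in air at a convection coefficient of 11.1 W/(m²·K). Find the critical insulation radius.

For a sphere r_cr = 2k/h = 2×0.05/11.1
r_cr = 9.01 mm; since the bare radius (14 mm) is above r_cr, any added insulation will reduce heat loss.

r_cr ≈ 9.01 mm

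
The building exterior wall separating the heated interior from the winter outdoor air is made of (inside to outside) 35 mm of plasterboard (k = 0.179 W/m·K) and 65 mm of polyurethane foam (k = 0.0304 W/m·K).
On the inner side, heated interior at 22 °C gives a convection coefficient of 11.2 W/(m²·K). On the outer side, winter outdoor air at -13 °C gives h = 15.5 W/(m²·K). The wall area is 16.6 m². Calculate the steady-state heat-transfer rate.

Treating each layer as a thermal resistance in series:
R_inner film = 1/(h_i·A) = 1/(11.2×16.6) = 0.005379 K/W
R_plasterboard = L/(kA) = 0.035/(0.179×16.6) = 0.01178 K/W
R_polyurethane foam = L/(kA) = 0.065/(0.0304×16.6) = 0.1288 K/W
R_outer film = 1/(h_o·A) = 1/(15.5×16.6) = 0.003887 K/W
R_total = 0.1498 K/W
Q = ΔT / R_total = 35 / 0.1498

Q ≈ 234 W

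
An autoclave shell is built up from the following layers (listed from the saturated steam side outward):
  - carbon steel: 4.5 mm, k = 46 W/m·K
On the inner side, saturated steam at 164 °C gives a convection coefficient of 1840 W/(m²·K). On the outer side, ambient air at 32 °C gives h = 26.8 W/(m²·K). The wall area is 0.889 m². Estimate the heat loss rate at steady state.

Q ≈ 3090 W

Using the resistance-network approach (series):
R_inner film = 1/(h_i·A) = 1/(1840×0.889) = 6.113×10^-4 K/W
R_carbon steel = L/(kA) = 0.0045/(46×0.889) = 1.1×10^-4 K/W
R_outer film = 1/(h_o·A) = 1/(26.8×0.889) = 0.04197 K/W
R_total = 0.04269 K/W
Q = ΔT / R_total = 132 / 0.04269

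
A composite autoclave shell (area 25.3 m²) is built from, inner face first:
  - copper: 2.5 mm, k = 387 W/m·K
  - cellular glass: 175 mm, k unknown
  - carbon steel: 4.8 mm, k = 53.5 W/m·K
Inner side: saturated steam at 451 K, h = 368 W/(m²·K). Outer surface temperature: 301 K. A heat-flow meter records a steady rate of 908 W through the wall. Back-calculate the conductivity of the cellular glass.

Thermal resistances in series:
R_inner film = 1/(h_i·A) = 1/(368×25.3) = 1.074×10^-4 K/W
R_copper = L/(kA) = 0.0025/(387×25.3) = 2.553×10^-7 K/W
R_carbon steel = L/(kA) = 0.0048/(53.5×25.3) = 3.546×10^-6 K/W
Sum of known resistances R_other = 1.112×10^-4 K/W
Total R = ΔT/Q = 150/908 = 0.1652 K/W
R_cellular glass = R_total − R_other = 0.1651 K/W
k = L/(R·A) = 0.175/(0.1651×25.3)

k ≈ 0.0419 W/(m·K)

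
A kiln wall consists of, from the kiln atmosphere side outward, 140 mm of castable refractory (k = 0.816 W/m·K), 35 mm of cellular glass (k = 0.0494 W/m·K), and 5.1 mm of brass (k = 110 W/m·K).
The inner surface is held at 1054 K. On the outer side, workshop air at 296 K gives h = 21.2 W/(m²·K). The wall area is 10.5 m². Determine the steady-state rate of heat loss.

Q ≈ 8580 W

Model the wall as resistances in series:
R_castable refractory = L/(kA) = 0.14/(0.816×10.5) = 0.01634 K/W
R_cellular glass = L/(kA) = 0.035/(0.0494×10.5) = 0.06748 K/W
R_brass = L/(kA) = 0.0051/(110×10.5) = 4.416×10^-6 K/W
R_outer film = 1/(h_o·A) = 1/(21.2×10.5) = 0.004492 K/W
R_total = 0.08831 K/W
Q = ΔT / R_total = 758 / 0.08831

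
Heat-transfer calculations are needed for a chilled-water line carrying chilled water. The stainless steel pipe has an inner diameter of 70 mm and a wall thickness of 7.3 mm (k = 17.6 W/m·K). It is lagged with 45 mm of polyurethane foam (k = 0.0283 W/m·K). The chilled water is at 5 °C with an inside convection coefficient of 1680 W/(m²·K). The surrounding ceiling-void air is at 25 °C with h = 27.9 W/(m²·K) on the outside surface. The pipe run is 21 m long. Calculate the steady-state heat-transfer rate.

For a radial system each layer contributes R = ln(r_out/r_in)/(2πkL); films add R = 1/(hA).
R_inner film = 1/(h_i·2πr₁L) = 1/(1680×2π×0.035×21) = 1.289×10^-4 K/W
R_stainless steel pipe wall = ln(42.3/35)/(2π×17.6×21) = 8.158×10^-5 K/W
R_polyurethane foam = ln(87.3/42.3)/(2π×0.0283×21) = 0.194 K/W
R_outer film = 1/(h_o·2πr_oL) = 1/(27.9×2π×0.0873×21) = 0.003112 K/W
R_total = 0.1974 K/W
Q = ΔT/R_total = 20/0.1974

Q ≈ 101 W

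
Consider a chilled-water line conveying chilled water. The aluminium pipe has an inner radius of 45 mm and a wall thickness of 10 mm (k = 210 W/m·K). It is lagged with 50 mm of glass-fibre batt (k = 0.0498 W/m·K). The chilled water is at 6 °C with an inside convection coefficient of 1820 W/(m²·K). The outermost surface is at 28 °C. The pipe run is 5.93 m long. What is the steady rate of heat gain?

Treating each annulus and film as a series resistance:
R_inner film = 1/(h_i·2πr₁L) = 1/(1820×2π×0.045×5.93) = 3.277×10^-4 K/W
R_aluminium pipe wall = ln(55/45)/(2π×210×5.93) = 2.565×10^-5 K/W
R_glass-fibre batt = ln(105/55)/(2π×0.0498×5.93) = 0.3485 K/W
R_total = 0.3488 K/W
Q = ΔT/R_total = 22/0.3488

Q ≈ 63.1 W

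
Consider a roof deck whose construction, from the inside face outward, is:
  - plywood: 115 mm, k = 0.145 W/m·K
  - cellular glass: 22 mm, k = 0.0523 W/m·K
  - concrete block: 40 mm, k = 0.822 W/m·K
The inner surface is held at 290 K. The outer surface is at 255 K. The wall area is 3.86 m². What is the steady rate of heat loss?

Q ≈ 107 W

Using the resistance-network approach (series):
R_plywood = L/(kA) = 0.115/(0.145×3.86) = 0.2055 K/W
R_cellular glass = L/(kA) = 0.022/(0.0523×3.86) = 0.109 K/W
R_concrete block = L/(kA) = 0.04/(0.822×3.86) = 0.01261 K/W
R_total = 0.3271 K/W
Q = ΔT / R_total = 35 / 0.3271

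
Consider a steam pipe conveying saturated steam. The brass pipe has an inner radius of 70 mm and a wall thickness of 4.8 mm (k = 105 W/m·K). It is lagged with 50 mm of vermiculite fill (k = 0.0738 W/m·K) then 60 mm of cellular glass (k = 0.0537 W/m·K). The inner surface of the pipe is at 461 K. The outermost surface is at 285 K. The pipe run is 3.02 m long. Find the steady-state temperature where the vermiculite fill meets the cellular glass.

T ≈ 375 K

For a radial system each layer contributes R = ln(r_out/r_in)/(2πkL); films add R = 1/(hA).
R_brass pipe wall = ln(74.8/70)/(2π×105×3.02) = 3.329×10^-5 K/W
R_vermiculite fill = ln(124.8/74.8)/(2π×0.0738×3.02) = 0.3655 K/W
R_cellular glass = ln(184.8/124.8)/(2π×0.0537×3.02) = 0.3853 K/W
R_total = 0.7508 K/W
Q = ΔT/R_total = 176/0.7508
Q = 234 W
T_interface = T_inner − Q·ΣR(inner→interface) = 461 − 234×0.3656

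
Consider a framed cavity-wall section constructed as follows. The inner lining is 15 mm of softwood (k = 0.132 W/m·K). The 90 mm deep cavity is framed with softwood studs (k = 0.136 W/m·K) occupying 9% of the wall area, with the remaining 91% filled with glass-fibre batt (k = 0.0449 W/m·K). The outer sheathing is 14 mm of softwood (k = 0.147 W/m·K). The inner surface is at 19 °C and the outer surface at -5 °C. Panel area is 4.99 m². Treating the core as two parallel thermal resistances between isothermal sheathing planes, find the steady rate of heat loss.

Q ≈ 62.9 W

Sheathing layers in series; stud and cavity paths in parallel between them.
R_inner = 0.015/(0.132×4.99) = 0.02277 K/W
R_stud  = 0.09/(0.136×0.09×4.99) = 1.474 K/W
R_cav   = 0.09/(0.0449×0.91×4.99) = 0.4414 K/W
1/R_core = 1/R_stud + 1/R_cav → R_core = 0.3397 K/W
R_outer = 0.014/(0.147×4.99) = 0.01909 K/W
R_total = 0.3815 K/W
Q = ΔT/R_total = 24/0.3815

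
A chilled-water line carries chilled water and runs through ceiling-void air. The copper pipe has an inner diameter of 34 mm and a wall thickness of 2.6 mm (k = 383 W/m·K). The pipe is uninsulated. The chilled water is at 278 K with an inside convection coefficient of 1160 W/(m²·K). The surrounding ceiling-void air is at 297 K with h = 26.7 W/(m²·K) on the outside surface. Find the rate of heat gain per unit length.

Cylindrical conduction, so R = ln(r₂/r₁)/(2πkL) per layer, in series:
R_inner film = 1/(h_i·2πr₁L) = 1/(1160×2π×0.017×1) = 0.008071 K/W
R_copper pipe wall = ln(19.6/17)/(2π×383×1) = 5.914×10^-5 K/W
R_outer film = 1/(h_o·2πr_oL) = 1/(26.7×2π×0.0196×1) = 0.3041 K/W
R_total = 0.3123 K/W
Q = ΔT/R_total = 19/0.3123

q′ ≈ 60.8 W/m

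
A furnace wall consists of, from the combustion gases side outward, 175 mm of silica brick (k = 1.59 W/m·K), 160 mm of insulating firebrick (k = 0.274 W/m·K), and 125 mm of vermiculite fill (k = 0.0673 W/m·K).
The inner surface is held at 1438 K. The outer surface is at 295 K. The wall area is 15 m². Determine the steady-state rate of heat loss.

Q ≈ 6720 W

Treating each layer as a thermal resistance in series:
R_silica brick = L/(kA) = 0.175/(1.59×15) = 0.007338 K/W
R_insulating firebrick = L/(kA) = 0.16/(0.274×15) = 0.03893 K/W
R_vermiculite fill = L/(kA) = 0.125/(0.0673×15) = 0.1238 K/W
R_total = 0.1701 K/W
Q = ΔT / R_total = 1143 / 0.1701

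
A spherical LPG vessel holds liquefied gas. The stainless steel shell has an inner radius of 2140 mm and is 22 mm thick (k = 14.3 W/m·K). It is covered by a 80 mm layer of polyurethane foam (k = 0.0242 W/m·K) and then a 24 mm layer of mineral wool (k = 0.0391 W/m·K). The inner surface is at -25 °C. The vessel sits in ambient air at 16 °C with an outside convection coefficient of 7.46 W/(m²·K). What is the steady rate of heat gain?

Q ≈ 621 W

Radial (spherical) resistances in series:
R_stainless steel shell = (1/2.14 − 1/2.162)/(4π×14.3) = 2.646×10^-5 K/W
R_polyurethane foam = (1/2.162 − 1/2.242)/(4π×0.0242) = 0.05427 K/W
R_mineral wool = (1/2.242 − 1/2.266)/(4π×0.0391) = 0.009615 K/W
R_outer film = 1/(h·4πr_o²) = 1/(7.46×4π×2.266²) = 0.002077 K/W
R_total = 0.06599 K/W
Q = ΔT/R_total = 41/0.06599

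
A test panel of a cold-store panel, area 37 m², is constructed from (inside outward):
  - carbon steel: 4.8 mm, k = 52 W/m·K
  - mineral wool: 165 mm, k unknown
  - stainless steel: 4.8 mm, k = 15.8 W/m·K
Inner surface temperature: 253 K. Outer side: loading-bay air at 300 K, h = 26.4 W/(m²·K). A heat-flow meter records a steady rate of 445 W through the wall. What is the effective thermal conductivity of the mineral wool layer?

Using the resistance-network approach (series):
R_carbon steel = L/(kA) = 0.0048/(52×37) = 2.495×10^-6 K/W
R_stainless steel = L/(kA) = 0.0048/(15.8×37) = 8.211×10^-6 K/W
R_outer film = 1/(h_o·A) = 1/(26.4×37) = 0.001024 K/W
Sum of known resistances R_other = 0.001034 K/W
Total R = ΔT/Q = 47/445 = 0.1056 K/W
R_mineral wool = R_total − R_other = 0.1046 K/W
k = L/(R·A) = 0.165/(0.1046×37)

k ≈ 0.0426 W/(m·K)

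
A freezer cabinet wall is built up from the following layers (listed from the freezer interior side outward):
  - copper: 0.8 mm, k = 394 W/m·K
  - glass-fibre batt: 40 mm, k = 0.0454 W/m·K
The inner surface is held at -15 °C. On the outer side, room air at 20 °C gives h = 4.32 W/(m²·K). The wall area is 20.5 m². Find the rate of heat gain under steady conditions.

Q ≈ 645 W

Thermal resistances in series:
R_copper = L/(kA) = 0.0008/(394×20.5) = 9.905×10^-8 K/W
R_glass-fibre batt = L/(kA) = 0.04/(0.0454×20.5) = 0.04298 K/W
R_outer film = 1/(h_o·A) = 1/(4.32×20.5) = 0.01129 K/W
R_total = 0.05427 K/W
Q = ΔT / R_total = 35 / 0.05427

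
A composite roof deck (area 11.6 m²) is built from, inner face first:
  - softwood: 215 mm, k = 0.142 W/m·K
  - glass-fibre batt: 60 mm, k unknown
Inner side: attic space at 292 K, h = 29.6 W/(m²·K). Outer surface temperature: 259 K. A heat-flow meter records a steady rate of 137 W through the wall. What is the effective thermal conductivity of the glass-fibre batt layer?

k ≈ 0.0481 W/(m·K)

Using the resistance-network approach (series):
R_inner film = 1/(h_i·A) = 1/(29.6×11.6) = 0.002912 K/W
R_softwood = L/(kA) = 0.215/(0.142×11.6) = 0.1305 K/W
Sum of known resistances R_other = 0.1334 K/W
Total R = ΔT/Q = 33/137 = 0.2409 K/W
R_glass-fibre batt = R_total − R_other = 0.1074 K/W
k = L/(R·A) = 0.06/(0.1074×11.6)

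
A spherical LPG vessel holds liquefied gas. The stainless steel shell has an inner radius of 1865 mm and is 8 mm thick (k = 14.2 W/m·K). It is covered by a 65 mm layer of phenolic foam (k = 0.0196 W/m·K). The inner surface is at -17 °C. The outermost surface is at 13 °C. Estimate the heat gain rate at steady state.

Q ≈ 413 W

For a spherical shell R = (1/r₁ − 1/r₂)/(4πk); film R = 1/(h·4πr²). In series:
R_stainless steel shell = (1/1.865 − 1/1.873)/(4π×14.2) = 1.283×10^-5 K/W
R_phenolic foam = (1/1.873 − 1/1.938)/(4π×0.0196) = 0.0727 K/W
R_total = 0.07272 K/W
Q = ΔT/R_total = 30/0.07272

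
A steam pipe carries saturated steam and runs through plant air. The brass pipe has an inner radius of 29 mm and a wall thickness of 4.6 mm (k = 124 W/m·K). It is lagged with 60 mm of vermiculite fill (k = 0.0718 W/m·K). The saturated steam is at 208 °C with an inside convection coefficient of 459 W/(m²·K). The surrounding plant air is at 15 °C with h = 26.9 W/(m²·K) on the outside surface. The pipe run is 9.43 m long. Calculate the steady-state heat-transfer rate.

Q ≈ 776 W

Per-layer cylindrical resistances, series-summed:
R_inner film = 1/(h_i·2πr₁L) = 1/(459×2π×0.029×9.43) = 0.001268 K/W
R_brass pipe wall = ln(33.6/29)/(2π×124×9.43) = 2.004×10^-5 K/W
R_vermiculite fill = ln(93.6/33.6)/(2π×0.0718×9.43) = 0.2408 K/W
R_outer film = 1/(h_o·2πr_oL) = 1/(26.9×2π×0.0936×9.43) = 0.006703 K/W
R_total = 0.2488 K/W
Q = ΔT/R_total = 193/0.2488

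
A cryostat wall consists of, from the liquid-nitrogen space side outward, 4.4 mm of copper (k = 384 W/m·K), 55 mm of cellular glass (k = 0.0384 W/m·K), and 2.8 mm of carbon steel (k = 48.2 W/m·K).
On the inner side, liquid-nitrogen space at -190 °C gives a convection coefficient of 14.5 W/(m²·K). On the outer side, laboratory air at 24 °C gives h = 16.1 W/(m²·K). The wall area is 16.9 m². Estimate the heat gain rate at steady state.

Using the resistance-network approach (series):
R_inner film = 1/(h_i·A) = 1/(14.5×16.9) = 0.004081 K/W
R_copper = L/(kA) = 0.0044/(384×16.9) = 6.78×10^-7 K/W
R_cellular glass = L/(kA) = 0.055/(0.0384×16.9) = 0.08475 K/W
R_carbon steel = L/(kA) = 0.0028/(48.2×16.9) = 3.437×10^-6 K/W
R_outer film = 1/(h_o·A) = 1/(16.1×16.9) = 0.003675 K/W
R_total = 0.09251 K/W
Q = ΔT / R_total = 214 / 0.09251

Q ≈ 2310 W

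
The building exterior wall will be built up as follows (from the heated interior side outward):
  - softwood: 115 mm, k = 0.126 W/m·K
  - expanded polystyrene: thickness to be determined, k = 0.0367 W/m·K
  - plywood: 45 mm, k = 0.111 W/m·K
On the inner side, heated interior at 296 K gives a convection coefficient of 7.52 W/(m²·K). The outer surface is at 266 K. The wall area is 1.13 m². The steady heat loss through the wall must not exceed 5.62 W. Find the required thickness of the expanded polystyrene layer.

Series thermal resistances:
R_inner film = 1/(h_i·A) = 1/(7.52×1.13) = 0.1177 K/W
R_softwood = L/(kA) = 0.115/(0.126×1.13) = 0.8077 K/W
R_plywood = L/(kA) = 0.045/(0.111×1.13) = 0.3588 K/W
Sum of the known resistances R_other = 1.284 K/W
Required total resistance R_tot = ΔT/Q_allow = 30/5.62 = 5.338 K/W
R_expanded polystyrene = R_tot − R_other = 4.054 K/W
L = R·k·A = 4.054×0.0367×1.13

L ≈ 168 mm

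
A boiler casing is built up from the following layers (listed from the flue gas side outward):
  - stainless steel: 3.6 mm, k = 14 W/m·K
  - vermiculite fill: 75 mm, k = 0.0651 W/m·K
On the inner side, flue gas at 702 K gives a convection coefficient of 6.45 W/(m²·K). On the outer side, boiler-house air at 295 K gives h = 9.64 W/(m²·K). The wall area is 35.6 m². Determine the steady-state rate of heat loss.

Q ≈ 10300 W

Using the resistance-network approach (series):
R_inner film = 1/(h_i·A) = 1/(6.45×35.6) = 0.004355 K/W
R_stainless steel = L/(kA) = 0.0036/(14×35.6) = 7.223×10^-6 K/W
R_vermiculite fill = L/(kA) = 0.075/(0.0651×35.6) = 0.03236 K/W
R_outer film = 1/(h_o·A) = 1/(9.64×35.6) = 0.002914 K/W
R_total = 0.03964 K/W
Q = ΔT / R_total = 407 / 0.03964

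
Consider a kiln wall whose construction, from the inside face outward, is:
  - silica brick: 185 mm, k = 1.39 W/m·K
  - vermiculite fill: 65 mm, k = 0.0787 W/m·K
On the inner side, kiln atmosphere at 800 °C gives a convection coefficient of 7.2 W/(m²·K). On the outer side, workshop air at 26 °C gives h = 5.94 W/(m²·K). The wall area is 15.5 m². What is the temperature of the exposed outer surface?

Series thermal resistances:
R_inner film = 1/(h_i·A) = 1/(7.2×15.5) = 0.008961 K/W
R_silica brick = L/(kA) = 0.185/(1.39×15.5) = 0.008587 K/W
R_vermiculite fill = L/(kA) = 0.065/(0.0787×15.5) = 0.05329 K/W
R_outer film = 1/(h_o·A) = 1/(5.94×15.5) = 0.01086 K/W
R_total = 0.08169 K/W;  Q = ΔT/R_total = 774/0.08169 = 9474 W
T_interface = T_inner − Q·ΣR(inner→interface) = 800 − 9470×0.07083

T ≈ 129 °C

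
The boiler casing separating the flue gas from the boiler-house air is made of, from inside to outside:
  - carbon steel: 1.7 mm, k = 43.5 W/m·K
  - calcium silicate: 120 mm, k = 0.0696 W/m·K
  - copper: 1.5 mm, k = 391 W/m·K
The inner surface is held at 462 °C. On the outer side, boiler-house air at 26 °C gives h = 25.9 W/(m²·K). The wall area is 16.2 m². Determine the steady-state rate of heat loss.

Treating each layer as a thermal resistance in series:
R_carbon steel = L/(kA) = 0.0017/(43.5×16.2) = 2.412×10^-6 K/W
R_calcium silicate = L/(kA) = 0.12/(0.0696×16.2) = 0.1064 K/W
R_copper = L/(kA) = 0.0015/(391×16.2) = 2.368×10^-7 K/W
R_outer film = 1/(h_o·A) = 1/(25.9×16.2) = 0.002383 K/W
R_total = 0.1088 K/W
Q = ΔT / R_total = 436 / 0.1088

Q ≈ 4010 W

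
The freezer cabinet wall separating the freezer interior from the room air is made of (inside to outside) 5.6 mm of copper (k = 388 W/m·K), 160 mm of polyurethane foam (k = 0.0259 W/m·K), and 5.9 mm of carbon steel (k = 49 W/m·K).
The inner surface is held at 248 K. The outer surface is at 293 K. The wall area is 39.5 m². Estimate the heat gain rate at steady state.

Q ≈ 288 W

Model the wall as resistances in series:
R_copper = L/(kA) = 0.0056/(388×39.5) = 3.654×10^-7 K/W
R_polyurethane foam = L/(kA) = 0.16/(0.0259×39.5) = 0.1564 K/W
R_carbon steel = L/(kA) = 0.0059/(49×39.5) = 3.048×10^-6 K/W
R_total = 0.1564 K/W
Q = ΔT / R_total = 45 / 0.1564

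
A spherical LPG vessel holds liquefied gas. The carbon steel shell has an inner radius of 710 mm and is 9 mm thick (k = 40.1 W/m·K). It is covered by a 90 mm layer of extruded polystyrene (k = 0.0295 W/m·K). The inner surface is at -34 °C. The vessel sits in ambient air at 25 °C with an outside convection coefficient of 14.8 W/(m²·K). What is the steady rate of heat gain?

For a spherical shell R = (1/r₁ − 1/r₂)/(4πk); film R = 1/(h·4πr²). In series:
R_carbon steel shell = (1/0.71 − 1/0.719)/(4π×40.1) = 3.499×10^-5 K/W
R_extruded polystyrene = (1/0.719 − 1/0.809)/(4π×0.0295) = 0.4174 K/W
R_outer film = 1/(h·4πr_o²) = 1/(14.8×4π×0.809²) = 0.008215 K/W
R_total = 0.4256 K/W
Q = ΔT/R_total = 59/0.4256

Q ≈ 139 W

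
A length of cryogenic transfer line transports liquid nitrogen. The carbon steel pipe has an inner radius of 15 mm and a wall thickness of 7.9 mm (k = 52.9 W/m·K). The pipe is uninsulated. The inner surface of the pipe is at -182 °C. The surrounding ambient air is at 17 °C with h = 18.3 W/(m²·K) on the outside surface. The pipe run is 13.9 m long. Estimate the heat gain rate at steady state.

Q ≈ 7260 W

Cylindrical conduction, so R = ln(r₂/r₁)/(2πkL) per layer, in series:
R_carbon steel pipe wall = ln(22.9/15)/(2π×52.9×13.9) = 9.158×10^-5 K/W
R_outer film = 1/(h_o·2πr_oL) = 1/(18.3×2π×0.0229×13.9) = 0.02732 K/W
R_total = 0.02741 K/W
Q = ΔT/R_total = 199/0.02741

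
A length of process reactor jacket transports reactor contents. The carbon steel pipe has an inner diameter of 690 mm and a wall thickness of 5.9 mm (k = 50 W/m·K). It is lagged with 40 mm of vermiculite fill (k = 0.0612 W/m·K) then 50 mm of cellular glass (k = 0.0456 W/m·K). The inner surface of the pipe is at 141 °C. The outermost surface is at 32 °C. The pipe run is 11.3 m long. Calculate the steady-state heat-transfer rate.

Radial resistances (cylindrical: R_cond = ln(r_o/r_i)/(2πkL), R_conv = 1/(h·2πrL)):
R_carbon steel pipe wall = ln(350.9/345)/(2π×50×11.3) = 4.777×10^-6 K/W
R_vermiculite fill = ln(390.9/350.9)/(2π×0.0612×11.3) = 0.02484 K/W
R_cellular glass = ln(440.9/390.9)/(2π×0.0456×11.3) = 0.03718 K/W
R_total = 0.06203 K/W
Q = ΔT/R_total = 109/0.06203

Q ≈ 1760 W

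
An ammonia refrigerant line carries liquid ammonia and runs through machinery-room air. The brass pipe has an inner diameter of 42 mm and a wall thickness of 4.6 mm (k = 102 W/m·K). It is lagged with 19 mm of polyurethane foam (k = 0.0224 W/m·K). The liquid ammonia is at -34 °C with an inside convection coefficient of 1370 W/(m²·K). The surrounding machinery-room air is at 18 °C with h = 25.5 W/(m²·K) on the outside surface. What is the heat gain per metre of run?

Cylindrical conduction, so R = ln(r₂/r₁)/(2πkL) per layer, in series:
R_inner film = 1/(h_i·2πr₁L) = 1/(1370×2π×0.021×1) = 0.005532 K/W
R_brass pipe wall = ln(25.6/21)/(2π×102×1) = 3.091×10^-4 K/W
R_polyurethane foam = ln(44.6/25.6)/(2π×0.0224×1) = 3.944 K/W
R_outer film = 1/(h_o·2πr_oL) = 1/(25.5×2π×0.0446×1) = 0.1399 K/W
R_total = 4.09 K/W
Q = ΔT/R_total = 52/4.09

q′ ≈ 12.7 W/m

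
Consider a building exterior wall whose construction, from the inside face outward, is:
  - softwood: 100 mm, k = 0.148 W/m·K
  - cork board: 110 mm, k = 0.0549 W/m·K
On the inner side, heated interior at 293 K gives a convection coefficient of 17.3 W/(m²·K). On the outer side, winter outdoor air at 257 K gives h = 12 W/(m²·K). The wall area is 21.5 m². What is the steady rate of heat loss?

Model the wall as resistances in series:
R_inner film = 1/(h_i·A) = 1/(17.3×21.5) = 0.002689 K/W
R_softwood = L/(kA) = 0.1/(0.148×21.5) = 0.03143 K/W
R_cork board = L/(kA) = 0.11/(0.0549×21.5) = 0.09319 K/W
R_outer film = 1/(h_o·A) = 1/(12×21.5) = 0.003876 K/W
R_total = 0.1312 K/W
Q = ΔT / R_total = 36 / 0.1312

Q ≈ 274 W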